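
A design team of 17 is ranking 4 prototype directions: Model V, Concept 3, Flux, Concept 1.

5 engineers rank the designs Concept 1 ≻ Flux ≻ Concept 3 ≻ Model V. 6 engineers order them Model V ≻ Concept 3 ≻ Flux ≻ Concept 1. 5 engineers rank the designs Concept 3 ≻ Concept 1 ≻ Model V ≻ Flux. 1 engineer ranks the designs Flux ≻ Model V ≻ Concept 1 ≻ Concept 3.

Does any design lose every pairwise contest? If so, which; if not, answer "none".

Flux

Pairwise majorities:
Model V vs Concept 3: Concept 3, 10–7.
Model V vs Flux: 11 to 6, Model V.
Model V vs Concept 1: 6+1 = 7 for Model V, 10 for Concept 1 — Concept 1 by 10–7.
Concept 3 vs Flux: Concept 3 wins 11–6.
Concept 3 vs Concept 1: Concept 3 wins 11–6.
Flux vs Concept 1: 7 to 10, Concept 1.
Flux loses to every other design — it is the Condorcet loser.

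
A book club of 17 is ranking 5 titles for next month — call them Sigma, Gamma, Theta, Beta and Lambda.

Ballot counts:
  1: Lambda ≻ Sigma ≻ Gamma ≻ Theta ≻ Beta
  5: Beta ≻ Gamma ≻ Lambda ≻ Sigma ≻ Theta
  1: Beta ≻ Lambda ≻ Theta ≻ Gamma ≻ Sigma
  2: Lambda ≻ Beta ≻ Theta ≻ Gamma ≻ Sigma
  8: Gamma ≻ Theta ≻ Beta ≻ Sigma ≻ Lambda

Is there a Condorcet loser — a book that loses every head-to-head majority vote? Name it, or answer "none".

Sigma

Head-to-head results (17 members):
Sigma–Gamma: Gamma 16–1.
Sigma vs Theta: Sigma is ranked higher on 1+5 = 6 ballots, Theta on 11. Theta wins 11–6.
Sigma vs Beta: 1 to 16, Beta.
Sigma vs Lambda: Sigma is ranked higher on 8 ballots, Lambda on 9. Lambda wins 9–8.
Gamma–Theta: Gamma 14–3.
Gamma vs Beta: Gamma is ranked higher on 1+8 = 9 ballots, Beta on 8. Gamma wins 9–8.
Gamma–Lambda: Gamma 13–4.
Theta–Beta: Theta 9–8.
Theta vs Lambda: Lambda, 9–8.
Beta vs Lambda: 14 to 3, Beta.
Sigma loses to every other book — it is the Condorcet loser.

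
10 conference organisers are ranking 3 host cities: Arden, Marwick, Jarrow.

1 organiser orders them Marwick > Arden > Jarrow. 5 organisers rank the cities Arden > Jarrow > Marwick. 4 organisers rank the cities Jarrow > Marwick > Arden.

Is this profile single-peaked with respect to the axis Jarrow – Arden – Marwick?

no

Axis positions: Jarrow=1, Arden=2, Marwick=3.
Group 1 (peak Marwick at position 3): ranking walks positions 3-2-1, expanding outward from the peak — single-peaked.
Group 2 (peak Arden at position 2): ranking walks positions 2-1-3, expanding outward from the peak — single-peaked.
Group 3: ranking walks positions 1-3-2; Marwick is ranked above Arden even though Arden lies between Marwick and the peak Jarrow on the axis — preferences dip and rise again. Not single-peaked.
Group 3 violates single-peakedness, so the profile is not single-peaked on this axis.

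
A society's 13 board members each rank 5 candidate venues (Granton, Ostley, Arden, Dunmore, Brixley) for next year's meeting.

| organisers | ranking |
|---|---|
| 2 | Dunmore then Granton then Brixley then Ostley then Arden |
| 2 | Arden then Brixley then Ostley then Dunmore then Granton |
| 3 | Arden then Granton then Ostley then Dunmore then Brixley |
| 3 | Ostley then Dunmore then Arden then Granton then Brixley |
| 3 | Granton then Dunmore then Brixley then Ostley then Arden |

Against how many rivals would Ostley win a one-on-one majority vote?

Ostley against each rival (13 organisers):
Ostley vs Granton: Granton wins 8–5.
Ostley vs Arden: Ostley preferred on 2+3+3 = 8 ballots; Ostley wins 8–5.
Ostley vs Dunmore: Ostley is ranked higher on 2+3+3 = 8 ballots, Dunmore on 5. Ostley wins 8–5.
Ostley vs Brixley: 6 to 7, Brixley.
Ostley beats Arden, Dunmore; loses to Granton, Brixley — 2 pairwise wins.

2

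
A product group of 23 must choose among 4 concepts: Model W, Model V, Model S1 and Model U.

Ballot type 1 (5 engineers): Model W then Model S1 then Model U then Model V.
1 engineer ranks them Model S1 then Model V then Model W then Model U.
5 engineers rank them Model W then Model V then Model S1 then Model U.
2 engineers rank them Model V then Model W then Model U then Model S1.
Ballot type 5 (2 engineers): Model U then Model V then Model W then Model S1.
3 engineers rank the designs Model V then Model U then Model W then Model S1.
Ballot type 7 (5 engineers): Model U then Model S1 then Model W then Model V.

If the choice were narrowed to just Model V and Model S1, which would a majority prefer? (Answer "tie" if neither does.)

Ballots ranking Model V above Model S1: 5 + 2 + 2 + 3 = 12.
Ballots ranking Model S1 above Model V: 23 − 12 = 11.
Model V wins the head-to-head 12–11.

Model V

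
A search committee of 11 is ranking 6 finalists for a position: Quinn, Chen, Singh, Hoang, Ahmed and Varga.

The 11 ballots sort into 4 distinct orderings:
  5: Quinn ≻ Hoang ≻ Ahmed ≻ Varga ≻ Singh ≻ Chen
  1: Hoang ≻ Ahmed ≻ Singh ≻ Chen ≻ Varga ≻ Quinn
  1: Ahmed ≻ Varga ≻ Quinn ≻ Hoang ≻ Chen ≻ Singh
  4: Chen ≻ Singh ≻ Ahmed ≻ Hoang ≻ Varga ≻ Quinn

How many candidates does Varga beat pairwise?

Varga against each rival (11 committee members):
Varga vs Quinn: Varga preferred on 1+1+4 = 6 ballots; Varga wins 6–5.
Varga vs Chen: Varga wins 6–5.
Varga–Singh: Varga 6–5.
Varga–Hoang: Hoang 10–1.
Varga vs Ahmed: Ahmed, 11–0.
Varga beats Quinn, Chen, Singh; loses to Hoang, Ahmed — 3 pairwise wins.

3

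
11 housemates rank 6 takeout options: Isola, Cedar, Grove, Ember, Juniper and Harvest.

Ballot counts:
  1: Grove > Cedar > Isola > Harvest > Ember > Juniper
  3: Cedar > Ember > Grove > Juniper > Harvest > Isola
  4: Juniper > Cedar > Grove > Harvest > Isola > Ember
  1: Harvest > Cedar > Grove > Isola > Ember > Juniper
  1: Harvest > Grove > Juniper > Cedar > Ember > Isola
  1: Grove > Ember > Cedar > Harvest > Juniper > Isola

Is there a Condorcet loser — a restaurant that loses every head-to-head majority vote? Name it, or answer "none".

none

Head-to-head results (11 friends):
Isola vs Cedar: Cedar wins 11–0.
Isola vs Grove: Grove wins 11–0.
Isola vs Ember: 6 to 5, Isola.
Isola vs Juniper: Isola is ranked higher on 1+1 = 2 ballots, Juniper on 9. Juniper wins 9–2.
Isola vs Harvest: 1 to 10, Harvest.
Cedar vs Grove: Cedar, 8–3.
Cedar–Ember: Cedar 10–1.
Cedar vs Juniper: Cedar, 6–5.
Cedar vs Harvest: 1+3+4+1 = 9 for Cedar, 2 for Harvest — Cedar by 9–2.
Grove vs Ember: Grove preferred on 1+4+1+1+1 = 8 ballots; Grove wins 8–3.
Grove–Juniper: Grove 7–4.
Grove vs Harvest: Grove, 9–2.
Ember vs Juniper: Ember is ranked higher on 1+3+1+1 = 6 ballots, Juniper on 5. Ember wins 6–5.
Ember vs Harvest: Ember is ranked higher on 3+1 = 4 ballots, Harvest on 7. Harvest wins 7–4.
Juniper vs Harvest: Juniper is ranked higher on 3+4 = 7 ballots, Harvest on 4. Juniper wins 7–4.
No restaurant is winless: Isola beats Ember; Cedar beats Isola; Grove beats Isola; Ember beats Juniper; Juniper beats Isola; Harvest beats Isola. There is no Condorcet loser.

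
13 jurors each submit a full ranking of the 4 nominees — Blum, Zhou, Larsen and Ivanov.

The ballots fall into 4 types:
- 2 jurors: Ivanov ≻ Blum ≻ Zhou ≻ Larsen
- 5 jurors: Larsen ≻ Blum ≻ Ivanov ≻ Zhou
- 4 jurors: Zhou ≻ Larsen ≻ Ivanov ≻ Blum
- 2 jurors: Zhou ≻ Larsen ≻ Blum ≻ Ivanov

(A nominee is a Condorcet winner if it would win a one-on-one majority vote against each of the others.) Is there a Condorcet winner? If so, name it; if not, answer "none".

none

Pairwise majorities:
Blum vs Zhou: Blum, 7–6.
Blum vs Larsen: Larsen, 11–2.
Blum–Ivanov: Blum 7–6.
Zhou vs Larsen: Zhou wins 8–5.
Zhou–Ivanov: Ivanov 7–6.
Larsen vs Ivanov: Larsen wins 11–2.
Each nominee drops at least one matchup (Blum loses to Larsen; Zhou loses to Blum; Larsen loses to Zhou; Ivanov loses to Blum); the cycle Blum > Zhou > Larsen > Blum rules out a Condorcet winner.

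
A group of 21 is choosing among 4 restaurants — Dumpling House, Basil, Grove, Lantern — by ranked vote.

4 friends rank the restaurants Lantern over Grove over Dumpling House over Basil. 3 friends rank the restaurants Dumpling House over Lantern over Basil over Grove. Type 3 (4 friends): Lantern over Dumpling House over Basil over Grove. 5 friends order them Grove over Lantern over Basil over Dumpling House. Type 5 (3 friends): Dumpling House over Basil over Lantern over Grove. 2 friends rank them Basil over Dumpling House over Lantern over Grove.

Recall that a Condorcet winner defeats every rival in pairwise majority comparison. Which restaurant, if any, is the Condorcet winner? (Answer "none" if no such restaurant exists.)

Lantern

Head-to-head results (21 friends):
Dumpling House vs Basil: 14 to 7, Dumpling House.
Dumpling House vs Grove: Dumpling House is ranked higher on 3+4+3+2 = 12 ballots, Grove on 9. Dumpling House wins 12–9.
Dumpling House vs Lantern: Dumpling House is ranked higher on 3+3+2 = 8 ballots, Lantern on 13. Lantern wins 13–8.
Basil vs Grove: Basil is ranked higher on 3+4+3+2 = 12 ballots, Grove on 9. Basil wins 12–9.
Basil vs Lantern: Basil preferred on 3+2 = 5 ballots; Lantern wins 16–5.
Grove vs Lantern: 5 to 16, Lantern.
Lantern defeats every rival head-to-head and is the Condorcet winner.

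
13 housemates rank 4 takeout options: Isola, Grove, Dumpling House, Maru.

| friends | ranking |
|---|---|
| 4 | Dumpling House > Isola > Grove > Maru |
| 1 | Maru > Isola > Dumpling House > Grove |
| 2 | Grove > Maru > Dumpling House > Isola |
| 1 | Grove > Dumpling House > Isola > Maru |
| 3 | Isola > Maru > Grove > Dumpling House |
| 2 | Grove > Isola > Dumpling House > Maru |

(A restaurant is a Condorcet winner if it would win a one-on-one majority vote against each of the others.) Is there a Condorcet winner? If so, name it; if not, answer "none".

none

Head-to-head results (13 friends):
Isola vs Grove: Isola preferred on 4+1+3 = 8 ballots; Isola wins 8–5.
Isola vs Dumpling House: Isola is ranked higher on 1+3+2 = 6 ballots, Dumpling House on 7. Dumpling House wins 7–6.
Isola vs Maru: 4+1+3+2 = 10 for Isola, 3 for Maru — Isola by 10–3.
Grove vs Dumpling House: 2+1+3+2 = 8 for Grove, 5 for Dumpling House — Grove by 8–5.
Grove vs Maru: 4+2+1+2 = 9 for Grove, 4 for Maru — Grove by 9–4.
Dumpling House vs Maru: 4+1+2 = 7 for Dumpling House, 6 for Maru — Dumpling House by 7–6.
Each restaurant drops at least one matchup (Isola loses to Dumpling House; Grove loses to Isola; Dumpling House loses to Grove; Maru loses to Isola); the cycle Isola → Grove → Dumpling House → Isola rules out a Condorcet winner.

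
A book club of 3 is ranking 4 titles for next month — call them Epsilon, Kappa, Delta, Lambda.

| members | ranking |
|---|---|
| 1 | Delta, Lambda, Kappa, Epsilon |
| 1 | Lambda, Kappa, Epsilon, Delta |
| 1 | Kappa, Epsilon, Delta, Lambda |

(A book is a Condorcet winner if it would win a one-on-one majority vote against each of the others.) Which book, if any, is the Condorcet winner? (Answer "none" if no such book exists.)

Head-to-head results (3 members):
Epsilon vs Kappa: Kappa, 3–0.
Epsilon vs Delta: Epsilon, 2–1.
Epsilon vs Lambda: Lambda, 2–1.
Kappa vs Delta: Kappa, 2–1.
Kappa vs Lambda: Lambda wins 2–1.
Delta vs Lambda: Delta, 2–1.
Each book drops at least one matchup (Epsilon loses to Kappa; Kappa loses to Lambda; Delta loses to Epsilon; Lambda loses to Delta); the cycle Epsilon > Delta > Lambda > Epsilon rules out a Condorcet winner.

none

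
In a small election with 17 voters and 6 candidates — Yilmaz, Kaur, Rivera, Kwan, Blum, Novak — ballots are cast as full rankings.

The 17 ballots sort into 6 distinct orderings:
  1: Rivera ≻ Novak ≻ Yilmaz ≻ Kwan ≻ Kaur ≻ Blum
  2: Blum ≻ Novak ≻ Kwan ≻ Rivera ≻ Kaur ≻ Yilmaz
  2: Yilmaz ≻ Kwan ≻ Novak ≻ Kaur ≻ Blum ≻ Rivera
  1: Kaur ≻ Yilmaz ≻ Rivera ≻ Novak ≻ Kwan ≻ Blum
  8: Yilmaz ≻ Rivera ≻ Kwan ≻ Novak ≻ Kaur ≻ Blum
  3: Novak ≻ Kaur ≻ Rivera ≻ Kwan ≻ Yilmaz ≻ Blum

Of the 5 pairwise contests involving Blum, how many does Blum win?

Blum against each rival (17 voters):
Blum vs Yilmaz: Yilmaz, 15–2.
Blum vs Kaur: 2 to 15, Kaur.
Blum vs Rivera: 2+2 = 4 for Blum, 13 for Rivera — Rivera by 13–4.
Blum vs Kwan: 2 to 15, Kwan.
Blum vs Novak: 2 for Blum, 15 for Novak — Novak by 15–2.
Blum beats no one; loses to Yilmaz, Kaur, Rivera, Kwan, Novak — 0 pairwise wins.

0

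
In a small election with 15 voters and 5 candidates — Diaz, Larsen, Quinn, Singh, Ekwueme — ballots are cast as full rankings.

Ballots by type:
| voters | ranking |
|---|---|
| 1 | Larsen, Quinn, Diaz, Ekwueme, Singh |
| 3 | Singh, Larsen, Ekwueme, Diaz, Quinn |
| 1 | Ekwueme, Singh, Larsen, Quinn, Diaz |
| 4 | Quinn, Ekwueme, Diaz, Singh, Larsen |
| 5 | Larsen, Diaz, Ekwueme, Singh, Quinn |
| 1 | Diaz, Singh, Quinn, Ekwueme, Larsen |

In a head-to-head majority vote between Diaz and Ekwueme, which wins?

Ballots ranking Diaz above Ekwueme: 1 + 5 + 1 = 7.
Ballots ranking Ekwueme above Diaz: 15 − 7 = 8.
Ekwueme wins the head-to-head 8–7.

Ekwueme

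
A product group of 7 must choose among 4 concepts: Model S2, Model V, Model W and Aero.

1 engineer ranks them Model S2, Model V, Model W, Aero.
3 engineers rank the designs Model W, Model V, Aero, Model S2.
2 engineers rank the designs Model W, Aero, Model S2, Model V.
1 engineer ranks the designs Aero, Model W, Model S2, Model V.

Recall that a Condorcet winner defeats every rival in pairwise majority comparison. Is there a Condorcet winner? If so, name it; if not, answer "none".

Check each pair by majority over 7 ballots:
Model S2 vs Model V: Model S2 is ranked higher on 1+2+1 = 4 ballots, Model V on 3. Model S2 wins 4–3.
Model S2 vs Model W: 1 for Model S2, 6 for Model W — Model W by 6–1.
Model S2 vs Aero: Model S2 is ranked higher on 1 ballot, Aero on 6. Aero wins 6–1.
Model V vs Model W: 1 for Model V, 6 for Model W — Model W by 6–1.
Model V vs Aero: 1+3 = 4 for Model V, 3 for Aero — Model V by 4–3.
Model W vs Aero: 1+3+2 = 6 for Model W, 1 for Aero — Model W by 6–1.
Only Model W has no losses; Model W is the Condorcet winner.

Model W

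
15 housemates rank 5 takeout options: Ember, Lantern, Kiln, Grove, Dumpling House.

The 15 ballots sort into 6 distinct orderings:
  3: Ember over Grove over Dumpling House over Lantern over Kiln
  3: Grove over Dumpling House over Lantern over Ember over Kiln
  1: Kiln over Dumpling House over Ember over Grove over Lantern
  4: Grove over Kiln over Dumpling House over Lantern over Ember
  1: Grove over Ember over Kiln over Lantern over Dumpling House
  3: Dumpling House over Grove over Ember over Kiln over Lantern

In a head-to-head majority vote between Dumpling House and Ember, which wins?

Ballots ranking Dumpling House above Ember: 3 + 1 + 4 + 3 = 11.
Ballots ranking Ember above Dumpling House: 15 − 11 = 4.
Dumpling House wins the head-to-head 11–4.

Dumpling House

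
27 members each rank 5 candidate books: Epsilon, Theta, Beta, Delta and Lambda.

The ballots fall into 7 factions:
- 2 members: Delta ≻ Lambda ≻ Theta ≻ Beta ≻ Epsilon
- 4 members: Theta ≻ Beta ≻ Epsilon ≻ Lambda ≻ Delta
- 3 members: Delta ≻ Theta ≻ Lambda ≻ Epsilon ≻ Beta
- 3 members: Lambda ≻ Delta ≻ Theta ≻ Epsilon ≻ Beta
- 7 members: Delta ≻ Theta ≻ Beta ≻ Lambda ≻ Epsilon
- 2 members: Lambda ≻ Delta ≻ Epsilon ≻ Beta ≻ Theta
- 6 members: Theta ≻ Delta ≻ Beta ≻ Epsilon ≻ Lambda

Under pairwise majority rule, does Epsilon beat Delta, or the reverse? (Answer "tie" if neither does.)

Delta

Ballots ranking Epsilon above Delta: 4.
Ballots ranking Delta above Epsilon: 27 − 4 = 23.
Delta wins the head-to-head 23–4.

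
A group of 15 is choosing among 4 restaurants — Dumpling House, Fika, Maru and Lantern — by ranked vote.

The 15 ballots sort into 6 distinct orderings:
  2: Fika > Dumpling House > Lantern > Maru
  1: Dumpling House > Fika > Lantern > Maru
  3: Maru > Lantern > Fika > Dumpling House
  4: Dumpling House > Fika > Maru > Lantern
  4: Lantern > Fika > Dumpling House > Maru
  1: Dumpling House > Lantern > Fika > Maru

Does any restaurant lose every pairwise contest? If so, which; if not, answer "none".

Head-to-head results (15 friends):
Dumpling House vs Fika: 6 to 9, Fika.
Dumpling House vs Maru: Dumpling House preferred on 2+1+4+4+1 = 12 ballots; Dumpling House wins 12–3.
Dumpling House vs Lantern: Dumpling House wins 8–7.
Fika vs Maru: Fika wins 12–3.
Fika vs Lantern: Fika preferred on 2+1+4 = 7 ballots; Lantern wins 8–7.
Maru–Lantern: Lantern 8–7.
Maru is beaten in every head-to-head and is the Condorcet loser.

Maru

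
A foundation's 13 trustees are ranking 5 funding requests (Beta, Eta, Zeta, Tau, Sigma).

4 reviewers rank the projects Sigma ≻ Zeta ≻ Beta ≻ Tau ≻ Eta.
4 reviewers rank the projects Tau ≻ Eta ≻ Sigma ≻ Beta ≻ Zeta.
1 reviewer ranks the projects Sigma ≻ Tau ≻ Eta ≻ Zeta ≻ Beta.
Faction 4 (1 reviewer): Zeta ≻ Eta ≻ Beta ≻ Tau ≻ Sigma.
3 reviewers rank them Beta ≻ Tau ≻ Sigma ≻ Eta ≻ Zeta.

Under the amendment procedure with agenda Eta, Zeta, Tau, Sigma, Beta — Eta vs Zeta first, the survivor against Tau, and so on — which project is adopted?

Round 1: Eta vs Zeta — 8–5, Eta advances.
Round 2: Eta vs Tau — 1–12, Tau advances.
Round 3: Tau vs Sigma — 8–5, Tau advances.
Round 4: Tau vs Beta — 5–8, Beta advances.
Beta survives the agenda.

Beta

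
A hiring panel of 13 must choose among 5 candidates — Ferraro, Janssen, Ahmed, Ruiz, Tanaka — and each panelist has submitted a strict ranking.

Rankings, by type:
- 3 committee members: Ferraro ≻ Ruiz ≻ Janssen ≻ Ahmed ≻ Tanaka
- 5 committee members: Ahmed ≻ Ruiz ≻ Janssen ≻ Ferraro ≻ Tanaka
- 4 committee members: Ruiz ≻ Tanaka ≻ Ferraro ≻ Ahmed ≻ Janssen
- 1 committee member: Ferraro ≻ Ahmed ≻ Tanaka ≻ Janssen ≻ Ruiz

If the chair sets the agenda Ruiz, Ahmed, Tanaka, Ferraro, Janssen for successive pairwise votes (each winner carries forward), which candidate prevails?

Round 1: Ruiz vs Ahmed — 7–6, Ruiz advances.
Round 2: Ruiz vs Tanaka — 12–1, Ruiz advances.
Round 3: Ruiz vs Ferraro — 9–4, Ruiz advances.
Round 4: Ruiz vs Janssen — 12–1, Ruiz advances.
Ruiz survives the agenda.

Ruiz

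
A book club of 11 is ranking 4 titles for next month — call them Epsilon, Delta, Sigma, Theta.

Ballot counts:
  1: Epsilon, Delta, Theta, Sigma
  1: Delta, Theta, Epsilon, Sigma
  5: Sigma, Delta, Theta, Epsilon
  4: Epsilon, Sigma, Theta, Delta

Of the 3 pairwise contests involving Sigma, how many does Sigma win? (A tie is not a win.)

2

Sigma against each rival (11 members):
Sigma vs Epsilon: Epsilon, 6–5.
Sigma vs Delta: Sigma preferred on 5+4 = 9 ballots; Sigma wins 9–2.
Sigma–Theta: Sigma 9–2.
Sigma beats Delta, Theta; loses to Epsilon — 2 pairwise wins.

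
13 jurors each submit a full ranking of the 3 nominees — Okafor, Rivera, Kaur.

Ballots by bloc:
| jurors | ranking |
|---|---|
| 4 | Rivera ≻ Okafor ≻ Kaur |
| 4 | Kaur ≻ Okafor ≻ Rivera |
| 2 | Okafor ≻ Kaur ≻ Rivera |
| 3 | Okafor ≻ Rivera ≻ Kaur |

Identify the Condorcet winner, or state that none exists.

Pairwise majorities:
Okafor vs Rivera: Okafor is ranked higher on 4+2+3 = 9 ballots, Rivera on 4. Okafor wins 9–4.
Okafor vs Kaur: Okafor preferred on 4+2+3 = 9 ballots; Okafor wins 9–4.
Rivera vs Kaur: Rivera preferred on 4+3 = 7 ballots; Rivera wins 7–6.
Okafor defeats every rival head-to-head and is the Condorcet winner.

Okafor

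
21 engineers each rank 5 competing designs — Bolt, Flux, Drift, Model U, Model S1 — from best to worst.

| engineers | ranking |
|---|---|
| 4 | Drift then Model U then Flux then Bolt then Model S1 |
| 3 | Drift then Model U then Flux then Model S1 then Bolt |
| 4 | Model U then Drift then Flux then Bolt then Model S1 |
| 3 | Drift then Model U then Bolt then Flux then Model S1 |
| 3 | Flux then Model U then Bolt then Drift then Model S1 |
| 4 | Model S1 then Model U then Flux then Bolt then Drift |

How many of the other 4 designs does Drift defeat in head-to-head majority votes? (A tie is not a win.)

Drift against each rival (21 engineers):
Drift–Bolt: Drift 14–7.
Drift vs Flux: 14 to 7, Drift.
Drift vs Model U: Drift is ranked higher on 4+3+3 = 10 ballots, Model U on 11. Model U wins 11–10.
Drift vs Model S1: Drift, 17–4.
Drift beats Bolt, Flux, Model S1; loses to Model U — 3 pairwise wins.

3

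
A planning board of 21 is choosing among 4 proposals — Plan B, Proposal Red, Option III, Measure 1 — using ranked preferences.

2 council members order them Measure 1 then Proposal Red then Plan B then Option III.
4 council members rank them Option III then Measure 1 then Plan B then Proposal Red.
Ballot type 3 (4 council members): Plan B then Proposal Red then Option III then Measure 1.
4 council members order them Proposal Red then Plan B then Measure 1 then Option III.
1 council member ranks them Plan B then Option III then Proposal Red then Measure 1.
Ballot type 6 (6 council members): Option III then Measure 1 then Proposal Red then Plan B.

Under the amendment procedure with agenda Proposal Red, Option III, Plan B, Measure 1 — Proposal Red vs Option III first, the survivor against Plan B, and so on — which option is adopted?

Round 1: Proposal Red vs Option III — 10–11, Option III advances.
Round 2: Option III vs Plan B — 10–11, Plan B advances.
Round 3: Plan B vs Measure 1 — 9–12, Measure 1 advances.
Measure 1 survives the agenda.

Measure 1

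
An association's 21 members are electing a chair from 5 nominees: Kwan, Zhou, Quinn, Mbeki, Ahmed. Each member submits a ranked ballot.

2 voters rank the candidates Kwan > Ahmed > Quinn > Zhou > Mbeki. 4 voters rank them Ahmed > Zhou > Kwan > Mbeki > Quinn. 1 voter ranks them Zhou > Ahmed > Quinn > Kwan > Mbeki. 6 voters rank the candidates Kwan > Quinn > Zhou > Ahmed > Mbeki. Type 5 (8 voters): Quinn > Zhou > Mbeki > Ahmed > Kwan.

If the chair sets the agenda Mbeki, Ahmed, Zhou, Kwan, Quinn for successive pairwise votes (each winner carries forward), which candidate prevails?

Round 1: Mbeki vs Ahmed — 8–13, Ahmed advances.
Round 2: Ahmed vs Zhou — 6–15, Zhou advances.
Round 3: Zhou vs Kwan — 13–8, Zhou advances.
Round 4: Zhou vs Quinn — 5–16, Quinn advances.
Quinn survives the agenda.

Quinn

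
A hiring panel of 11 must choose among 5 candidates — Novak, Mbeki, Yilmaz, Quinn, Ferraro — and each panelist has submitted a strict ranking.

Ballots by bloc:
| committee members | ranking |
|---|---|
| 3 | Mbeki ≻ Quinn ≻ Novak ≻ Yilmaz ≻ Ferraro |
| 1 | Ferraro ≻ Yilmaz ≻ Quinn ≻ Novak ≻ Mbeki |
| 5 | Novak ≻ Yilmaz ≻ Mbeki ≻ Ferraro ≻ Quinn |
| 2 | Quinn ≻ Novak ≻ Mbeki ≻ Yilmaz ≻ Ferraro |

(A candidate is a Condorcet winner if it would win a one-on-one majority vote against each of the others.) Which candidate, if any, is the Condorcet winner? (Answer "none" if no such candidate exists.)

Head-to-head results (11 committee members):
Novak–Mbeki: Novak 8–3.
Novak vs Yilmaz: Novak, 10–1.
Novak–Quinn: Quinn 6–5.
Novak vs Ferraro: Novak, 10–1.
Mbeki vs Yilmaz: Yilmaz wins 6–5.
Mbeki–Quinn: Mbeki 8–3.
Mbeki–Ferraro: Mbeki 10–1.
Yilmaz–Quinn: Yilmaz 6–5.
Yilmaz–Ferraro: Yilmaz 10–1.
Quinn vs Ferraro: Ferraro wins 6–5.
Each candidate drops at least one matchup (Novak loses to Quinn; Mbeki loses to Novak; Yilmaz loses to Novak; Quinn loses to Mbeki; Ferraro loses to Novak); the cycle Novak beats Mbeki beats Quinn beats Novak rules out a Condorcet winner.

none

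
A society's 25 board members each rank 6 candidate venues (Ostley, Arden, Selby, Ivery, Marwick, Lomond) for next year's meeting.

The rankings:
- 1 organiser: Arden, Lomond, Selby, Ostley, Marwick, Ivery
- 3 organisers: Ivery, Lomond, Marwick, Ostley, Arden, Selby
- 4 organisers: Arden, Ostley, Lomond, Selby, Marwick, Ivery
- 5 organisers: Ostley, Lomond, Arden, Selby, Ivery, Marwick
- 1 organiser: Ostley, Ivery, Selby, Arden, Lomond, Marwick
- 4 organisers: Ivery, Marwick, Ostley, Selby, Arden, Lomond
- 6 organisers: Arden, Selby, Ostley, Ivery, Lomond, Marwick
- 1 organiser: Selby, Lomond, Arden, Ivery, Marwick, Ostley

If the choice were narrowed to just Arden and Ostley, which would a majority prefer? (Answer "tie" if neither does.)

Ostley

Ballots ranking Arden above Ostley: 1 + 4 + 6 + 1 = 12.
Ballots ranking Ostley above Arden: 25 − 12 = 13.
Ostley wins the head-to-head 13–12.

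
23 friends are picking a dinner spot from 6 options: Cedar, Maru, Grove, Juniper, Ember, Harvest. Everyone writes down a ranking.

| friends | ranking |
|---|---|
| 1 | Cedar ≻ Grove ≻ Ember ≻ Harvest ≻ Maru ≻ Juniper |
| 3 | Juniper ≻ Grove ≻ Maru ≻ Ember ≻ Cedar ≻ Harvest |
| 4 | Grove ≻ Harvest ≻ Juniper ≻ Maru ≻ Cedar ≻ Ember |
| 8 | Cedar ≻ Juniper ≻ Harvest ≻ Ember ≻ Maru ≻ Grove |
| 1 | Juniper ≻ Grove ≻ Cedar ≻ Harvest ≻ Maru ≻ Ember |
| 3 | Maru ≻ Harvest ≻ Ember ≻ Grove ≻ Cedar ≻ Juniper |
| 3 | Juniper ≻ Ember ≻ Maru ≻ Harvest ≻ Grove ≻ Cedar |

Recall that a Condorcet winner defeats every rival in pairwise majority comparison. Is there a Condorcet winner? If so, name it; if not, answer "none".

Check each pair by majority over 23 ballots:
Cedar vs Maru: 1+8+1 = 10 for Cedar, 13 for Maru — Maru by 13–10.
Cedar vs Grove: 1+8 = 9 for Cedar, 14 for Grove — Grove by 14–9.
Cedar vs Juniper: Cedar is ranked higher on 1+8+3 = 12 ballots, Juniper on 11. Cedar wins 12–11.
Cedar vs Ember: Cedar preferred on 1+4+8+1 = 14 ballots; Cedar wins 14–9.
Cedar vs Harvest: 1+3+8+1 = 13 for Cedar, 10 for Harvest — Cedar by 13–10.
Maru vs Grove: Maru is ranked higher on 8+3+3 = 14 ballots, Grove on 9. Maru wins 14–9.
Maru vs Juniper: Maru preferred on 1+3 = 4 ballots; Juniper wins 19–4.
Maru vs Ember: Maru preferred on 3+4+1+3 = 11 ballots; Ember wins 12–11.
Maru vs Harvest: Maru preferred on 3+3+3 = 9 ballots; Harvest wins 14–9.
Grove vs Juniper: Grove preferred on 1+4+3 = 8 ballots; Juniper wins 15–8.
Grove vs Ember: Grove preferred on 1+3+4+1 = 9 ballots; Ember wins 14–9.
Grove vs Harvest: Grove is ranked higher on 1+3+4+1 = 9 ballots, Harvest on 14. Harvest wins 14–9.
Juniper vs Ember: 3+4+8+1+3 = 19 for Juniper, 4 for Ember — Juniper by 19–4.
Juniper vs Harvest: 3+8+1+3 = 15 for Juniper, 8 for Harvest — Juniper by 15–8.
Ember vs Harvest: Ember preferred on 1+3+3 = 7 ballots; Harvest wins 16–7.
No restaurant is unbeaten: Cedar loses to Maru; Maru loses to Juniper; Grove loses to Maru; Juniper loses to Cedar; Ember loses to Cedar; Harvest loses to Cedar. In particular Cedar > Juniper > Maru > Cedar is a majority cycle — no Condorcet winner exists.

none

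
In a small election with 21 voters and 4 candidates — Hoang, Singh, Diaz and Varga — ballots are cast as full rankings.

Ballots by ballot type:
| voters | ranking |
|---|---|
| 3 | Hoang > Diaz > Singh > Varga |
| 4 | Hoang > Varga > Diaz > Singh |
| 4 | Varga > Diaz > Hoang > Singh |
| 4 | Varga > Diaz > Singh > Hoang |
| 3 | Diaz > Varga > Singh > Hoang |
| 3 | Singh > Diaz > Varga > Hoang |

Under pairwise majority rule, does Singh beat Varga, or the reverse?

Ballots ranking Singh above Varga: 3 + 3 = 6.
Ballots ranking Varga above Singh: 21 − 6 = 15.
Varga wins the head-to-head 15–6.

Varga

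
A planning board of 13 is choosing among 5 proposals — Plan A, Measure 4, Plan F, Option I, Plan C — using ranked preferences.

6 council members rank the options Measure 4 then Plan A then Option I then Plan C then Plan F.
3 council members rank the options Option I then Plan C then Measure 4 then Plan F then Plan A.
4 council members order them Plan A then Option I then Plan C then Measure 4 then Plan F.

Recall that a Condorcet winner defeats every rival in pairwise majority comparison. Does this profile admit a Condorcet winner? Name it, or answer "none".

Pairwise majorities:
Plan A vs Measure 4: 4 to 9, Measure 4.
Plan A vs Plan F: 6+4 = 10 for Plan A, 3 for Plan F — Plan A by 10–3.
Plan A vs Option I: Plan A is ranked higher on 6+4 = 10 ballots, Option I on 3. Plan A wins 10–3.
Plan A vs Plan C: Plan A is ranked higher on 6+4 = 10 ballots, Plan C on 3. Plan A wins 10–3.
Measure 4 vs Plan F: 6+3+4 = 13 for Measure 4, 0 for Plan F — Measure 4 by 13–0.
Measure 4 vs Option I: 6 for Measure 4, 7 for Option I — Option I by 7–6.
Measure 4 vs Plan C: Measure 4 is ranked higher on 6 ballots, Plan C on 7. Plan C wins 7–6.
Plan F vs Option I: 0 to 13, Option I.
Plan F vs Plan C: Plan F is ranked higher on 0 ballots, Plan C on 13. Plan C wins 13–0.
Option I vs Plan C: Option I is ranked higher on 6+3+4 = 13 ballots, Plan C on 0. Option I wins 13–0.
No option is unbeaten: Plan A loses to Measure 4; Measure 4 loses to Option I; Plan F loses to Plan A; Option I loses to Plan A; Plan C loses to Plan A. In particular Plan A → Option I → Measure 4 → Plan A is a majority cycle — no Condorcet winner exists.

none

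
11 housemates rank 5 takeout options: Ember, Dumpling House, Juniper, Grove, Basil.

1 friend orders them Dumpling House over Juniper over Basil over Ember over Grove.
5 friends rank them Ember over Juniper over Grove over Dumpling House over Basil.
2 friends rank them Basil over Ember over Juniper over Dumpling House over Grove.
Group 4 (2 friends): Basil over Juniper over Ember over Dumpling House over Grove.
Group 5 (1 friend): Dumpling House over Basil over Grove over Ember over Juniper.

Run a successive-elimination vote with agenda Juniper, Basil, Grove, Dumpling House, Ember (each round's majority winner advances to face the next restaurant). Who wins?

Ember

Round 1: Juniper vs Basil — 6–5, Juniper advances.
Round 2: Juniper vs Grove — 10–1, Juniper advances.
Round 3: Juniper vs Dumpling House — 9–2, Juniper advances.
Round 4: Juniper vs Ember — 3–8, Ember advances.
Ember survives the agenda.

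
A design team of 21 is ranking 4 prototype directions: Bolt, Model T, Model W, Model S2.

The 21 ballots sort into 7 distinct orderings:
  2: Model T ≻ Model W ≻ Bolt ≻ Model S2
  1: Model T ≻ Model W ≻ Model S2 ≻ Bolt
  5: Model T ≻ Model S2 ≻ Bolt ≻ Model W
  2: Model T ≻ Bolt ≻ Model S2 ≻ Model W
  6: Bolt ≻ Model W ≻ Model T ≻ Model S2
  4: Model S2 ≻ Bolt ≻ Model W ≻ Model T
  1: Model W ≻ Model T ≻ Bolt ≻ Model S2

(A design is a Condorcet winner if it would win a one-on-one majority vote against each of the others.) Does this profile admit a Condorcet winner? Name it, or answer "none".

Head-to-head results (21 engineers):
Bolt–Model T: Model T 11–10.
Bolt vs Model W: Bolt preferred on 5+2+6+4 = 17 ballots; Bolt wins 17–4.
Bolt vs Model S2: Bolt, 11–10.
Model T vs Model W: Model W wins 11–10.
Model T vs Model S2: 2+1+5+2+6+1 = 17 for Model T, 4 for Model S2 — Model T by 17–4.
Model W vs Model S2: Model W preferred on 2+1+6+1 = 10 ballots; Model S2 wins 11–10.
Each design drops at least one matchup (Bolt loses to Model T; Model T loses to Model W; Model W loses to Bolt; Model S2 loses to Bolt); the cycle Bolt > Model W > Model T > Bolt rules out a Condorcet winner.

none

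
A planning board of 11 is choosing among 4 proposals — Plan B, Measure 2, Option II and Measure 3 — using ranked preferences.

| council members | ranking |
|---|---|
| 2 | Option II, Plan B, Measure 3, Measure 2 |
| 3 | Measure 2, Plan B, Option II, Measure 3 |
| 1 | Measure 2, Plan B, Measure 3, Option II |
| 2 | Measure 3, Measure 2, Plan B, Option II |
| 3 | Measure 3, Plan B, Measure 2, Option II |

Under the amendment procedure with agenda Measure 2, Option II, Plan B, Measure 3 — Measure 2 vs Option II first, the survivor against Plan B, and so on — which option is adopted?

Measure 3

Round 1: Measure 2 vs Option II — 9–2, Measure 2 advances.
Round 2: Measure 2 vs Plan B — 6–5, Measure 2 advances.
Round 3: Measure 2 vs Measure 3 — 4–7, Measure 3 advances.
Measure 3 survives the agenda.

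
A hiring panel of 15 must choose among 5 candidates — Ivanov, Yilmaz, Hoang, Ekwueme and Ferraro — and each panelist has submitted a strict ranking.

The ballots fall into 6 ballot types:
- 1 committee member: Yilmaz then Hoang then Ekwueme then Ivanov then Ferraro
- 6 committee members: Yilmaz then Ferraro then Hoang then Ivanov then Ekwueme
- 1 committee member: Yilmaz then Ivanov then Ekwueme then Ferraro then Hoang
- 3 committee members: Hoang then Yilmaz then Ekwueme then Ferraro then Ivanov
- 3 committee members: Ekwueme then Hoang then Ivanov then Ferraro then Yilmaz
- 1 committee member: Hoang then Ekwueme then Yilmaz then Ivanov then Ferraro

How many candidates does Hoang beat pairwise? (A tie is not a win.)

Hoang against each rival (15 committee members):
Hoang–Ivanov: Hoang 14–1.
Hoang vs Yilmaz: 3+3+1 = 7 for Hoang, 8 for Yilmaz — Yilmaz by 8–7.
Hoang–Ekwueme: Hoang 11–4.
Hoang–Ferraro: Hoang 8–7.
Hoang beats Ivanov, Ekwueme, Ferraro; loses to Yilmaz — 3 pairwise wins.

3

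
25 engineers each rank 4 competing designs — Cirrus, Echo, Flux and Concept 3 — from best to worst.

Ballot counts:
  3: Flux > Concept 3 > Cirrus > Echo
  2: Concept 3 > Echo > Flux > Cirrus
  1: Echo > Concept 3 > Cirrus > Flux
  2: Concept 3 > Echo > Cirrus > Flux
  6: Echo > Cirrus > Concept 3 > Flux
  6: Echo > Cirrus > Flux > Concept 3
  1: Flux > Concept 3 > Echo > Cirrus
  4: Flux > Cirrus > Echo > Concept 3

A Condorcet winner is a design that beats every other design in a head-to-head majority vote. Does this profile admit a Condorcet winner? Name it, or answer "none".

Echo

Check each pair by majority over 25 ballots:
Cirrus vs Echo: Echo wins 18–7.
Cirrus vs Flux: Cirrus wins 15–10.
Cirrus vs Concept 3: Cirrus, 16–9.
Echo vs Flux: Echo, 17–8.
Echo vs Concept 3: Echo wins 17–8.
Flux vs Concept 3: Flux wins 14–11.
Only Echo has no losses; Echo is the Condorcet winner.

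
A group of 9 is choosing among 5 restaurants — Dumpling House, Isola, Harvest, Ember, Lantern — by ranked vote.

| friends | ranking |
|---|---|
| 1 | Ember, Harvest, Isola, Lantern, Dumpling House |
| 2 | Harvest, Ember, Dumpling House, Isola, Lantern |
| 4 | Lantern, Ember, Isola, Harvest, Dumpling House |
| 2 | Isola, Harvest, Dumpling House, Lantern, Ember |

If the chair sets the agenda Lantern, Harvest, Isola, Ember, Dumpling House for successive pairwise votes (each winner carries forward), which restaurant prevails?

Round 1: Lantern vs Harvest — 4–5, Harvest advances.
Round 2: Harvest vs Isola — 3–6, Isola advances.
Round 3: Isola vs Ember — 2–7, Ember advances.
Round 4: Ember vs Dumpling House — 7–2, Ember advances.
Ember survives the agenda.

Ember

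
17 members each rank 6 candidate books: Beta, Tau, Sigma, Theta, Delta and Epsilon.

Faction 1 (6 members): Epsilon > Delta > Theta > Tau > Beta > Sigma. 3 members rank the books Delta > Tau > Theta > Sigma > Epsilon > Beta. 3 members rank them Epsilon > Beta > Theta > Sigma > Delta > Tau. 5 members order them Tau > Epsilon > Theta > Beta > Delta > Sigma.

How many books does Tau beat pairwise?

2

Tau against each rival (17 members):
Tau–Beta: Tau 14–3.
Tau vs Sigma: 6+3+5 = 14 for Tau, 3 for Sigma — Tau by 14–3.
Tau vs Theta: 8 to 9, Theta.
Tau vs Delta: 5 to 12, Delta.
Tau vs Epsilon: 3+5 = 8 for Tau, 9 for Epsilon — Epsilon by 9–8.
Tau beats Beta, Sigma; loses to Theta, Delta, Epsilon — 2 pairwise wins.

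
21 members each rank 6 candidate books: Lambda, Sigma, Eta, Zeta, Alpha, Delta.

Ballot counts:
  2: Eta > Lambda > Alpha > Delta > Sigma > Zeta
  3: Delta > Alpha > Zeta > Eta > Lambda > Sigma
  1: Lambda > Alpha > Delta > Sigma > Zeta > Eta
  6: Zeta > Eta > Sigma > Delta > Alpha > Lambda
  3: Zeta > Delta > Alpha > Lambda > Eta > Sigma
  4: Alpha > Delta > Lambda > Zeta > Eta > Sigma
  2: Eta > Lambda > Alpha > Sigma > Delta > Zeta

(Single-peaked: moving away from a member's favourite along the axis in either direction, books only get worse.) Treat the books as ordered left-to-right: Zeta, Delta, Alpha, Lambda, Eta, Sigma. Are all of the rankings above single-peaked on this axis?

Axis positions: Zeta=1, Delta=2, Alpha=3, Lambda=4, Eta=5, Sigma=6.
Type 1 (peak Eta at position 5): ranking walks positions 5-4-3-2-6-1, expanding outward from the peak — single-peaked.
Type 2: ranking walks positions 2-3-1-5-4-6; Eta is ranked above Lambda even though Lambda lies between Eta and the peak Delta on the axis — preferences dip and rise again. Not single-peaked.
Type 3: ranking walks positions 4-3-2-6-1-5; Sigma is ranked above Eta even though Eta lies between Sigma and the peak Lambda on the axis — preferences dip and rise again. Not single-peaked.
Type 4: ranking walks positions 1-5-6-2-3-4; Eta is ranked above Delta even though Delta lies between Eta and the peak Zeta on the axis — preferences dip and rise again. Not single-peaked.
Type 5 (peak Zeta at position 1): ranking walks positions 1-2-3-4-5-6, expanding outward from the peak — single-peaked.
Type 6 (peak Alpha at position 3): ranking walks positions 3-2-4-1-5-6, expanding outward from the peak — single-peaked.
Type 7 (peak Eta at position 5): ranking walks positions 5-4-3-6-2-1, expanding outward from the peak — single-peaked.
Type 2 violates single-peakedness, so the profile is not single-peaked on this axis.

no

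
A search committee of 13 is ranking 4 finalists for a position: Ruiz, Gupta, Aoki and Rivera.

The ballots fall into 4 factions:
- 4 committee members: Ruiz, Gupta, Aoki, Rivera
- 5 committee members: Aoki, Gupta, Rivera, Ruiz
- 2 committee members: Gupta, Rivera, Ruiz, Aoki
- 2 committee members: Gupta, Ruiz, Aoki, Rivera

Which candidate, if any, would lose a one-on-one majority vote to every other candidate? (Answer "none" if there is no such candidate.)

Head-to-head results (13 committee members):
Ruiz vs Gupta: 4 to 9, Gupta.
Ruiz–Aoki: Ruiz 8–5.
Ruiz vs Rivera: 4+2 = 6 for Ruiz, 7 for Rivera — Rivera by 7–6.
Gupta vs Aoki: Gupta, 8–5.
Gupta vs Rivera: Gupta, 13–0.
Aoki vs Rivera: Aoki wins 11–2.
Every candidate wins at least one matchup (Ruiz beats Aoki; Gupta beats Ruiz; Aoki beats Rivera; Rivera beats Ruiz), so there is no Condorcet loser.

none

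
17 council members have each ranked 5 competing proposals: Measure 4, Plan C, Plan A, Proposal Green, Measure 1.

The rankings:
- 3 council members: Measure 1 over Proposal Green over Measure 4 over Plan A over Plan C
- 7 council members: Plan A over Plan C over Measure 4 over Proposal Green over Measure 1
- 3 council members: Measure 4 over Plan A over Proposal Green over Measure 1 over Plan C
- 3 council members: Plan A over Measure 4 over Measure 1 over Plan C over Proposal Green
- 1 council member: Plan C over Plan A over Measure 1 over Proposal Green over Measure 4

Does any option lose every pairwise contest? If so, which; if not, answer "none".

none

Head-to-head results (17 council members):
Measure 4 vs Plan C: 3+3+3 = 9 for Measure 4, 8 for Plan C — Measure 4 by 9–8.
Measure 4 vs Plan A: Measure 4 preferred on 3+3 = 6 ballots; Plan A wins 11–6.
Measure 4 vs Proposal Green: Measure 4, 13–4.
Measure 4–Measure 1: Measure 4 13–4.
Plan C vs Plan A: Plan A, 16–1.
Plan C vs Proposal Green: 7+3+1 = 11 for Plan C, 6 for Proposal Green — Plan C by 11–6.
Plan C vs Measure 1: Measure 1, 9–8.
Plan A vs Proposal Green: 14 to 3, Plan A.
Plan A vs Measure 1: Plan A is ranked higher on 7+3+3+1 = 14 ballots, Measure 1 on 3. Plan A wins 14–3.
Proposal Green vs Measure 1: 7+3 = 10 for Proposal Green, 7 for Measure 1 — Proposal Green by 10–7.
No option is winless: Measure 4 beats Plan C; Plan C beats Proposal Green; Plan A beats Measure 4; Proposal Green beats Measure 1; Measure 1 beats Plan C. There is no Condorcet loser.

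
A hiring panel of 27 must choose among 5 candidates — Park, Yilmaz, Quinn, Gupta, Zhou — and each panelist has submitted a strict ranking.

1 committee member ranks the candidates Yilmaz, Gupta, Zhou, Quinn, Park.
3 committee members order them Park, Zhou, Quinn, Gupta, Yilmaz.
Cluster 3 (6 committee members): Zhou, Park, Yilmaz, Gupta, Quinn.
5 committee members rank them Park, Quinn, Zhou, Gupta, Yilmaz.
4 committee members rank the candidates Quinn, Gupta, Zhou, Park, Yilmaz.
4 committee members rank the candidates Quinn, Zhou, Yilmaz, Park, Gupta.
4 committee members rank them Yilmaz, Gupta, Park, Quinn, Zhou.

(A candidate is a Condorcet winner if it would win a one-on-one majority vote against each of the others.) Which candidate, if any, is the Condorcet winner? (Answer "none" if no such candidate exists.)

Check each pair by majority over 27 ballots:
Park–Yilmaz: Park 18–9.
Park vs Quinn: Park, 18–9.
Park–Gupta: Park 18–9.
Park vs Zhou: Zhou, 15–12.
Yilmaz–Quinn: Quinn 16–11.
Yilmaz vs Gupta: Yilmaz wins 15–12.
Yilmaz–Zhou: Zhou 22–5.
Quinn–Gupta: Quinn 16–11.
Quinn vs Zhou: Quinn, 17–10.
Gupta vs Zhou: Zhou wins 18–9.
Each candidate drops at least one matchup (Park loses to Zhou; Yilmaz loses to Park; Quinn loses to Park; Gupta loses to Park; Zhou loses to Quinn); the cycle Park > Quinn > Zhou > Park rules out a Condorcet winner.

none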